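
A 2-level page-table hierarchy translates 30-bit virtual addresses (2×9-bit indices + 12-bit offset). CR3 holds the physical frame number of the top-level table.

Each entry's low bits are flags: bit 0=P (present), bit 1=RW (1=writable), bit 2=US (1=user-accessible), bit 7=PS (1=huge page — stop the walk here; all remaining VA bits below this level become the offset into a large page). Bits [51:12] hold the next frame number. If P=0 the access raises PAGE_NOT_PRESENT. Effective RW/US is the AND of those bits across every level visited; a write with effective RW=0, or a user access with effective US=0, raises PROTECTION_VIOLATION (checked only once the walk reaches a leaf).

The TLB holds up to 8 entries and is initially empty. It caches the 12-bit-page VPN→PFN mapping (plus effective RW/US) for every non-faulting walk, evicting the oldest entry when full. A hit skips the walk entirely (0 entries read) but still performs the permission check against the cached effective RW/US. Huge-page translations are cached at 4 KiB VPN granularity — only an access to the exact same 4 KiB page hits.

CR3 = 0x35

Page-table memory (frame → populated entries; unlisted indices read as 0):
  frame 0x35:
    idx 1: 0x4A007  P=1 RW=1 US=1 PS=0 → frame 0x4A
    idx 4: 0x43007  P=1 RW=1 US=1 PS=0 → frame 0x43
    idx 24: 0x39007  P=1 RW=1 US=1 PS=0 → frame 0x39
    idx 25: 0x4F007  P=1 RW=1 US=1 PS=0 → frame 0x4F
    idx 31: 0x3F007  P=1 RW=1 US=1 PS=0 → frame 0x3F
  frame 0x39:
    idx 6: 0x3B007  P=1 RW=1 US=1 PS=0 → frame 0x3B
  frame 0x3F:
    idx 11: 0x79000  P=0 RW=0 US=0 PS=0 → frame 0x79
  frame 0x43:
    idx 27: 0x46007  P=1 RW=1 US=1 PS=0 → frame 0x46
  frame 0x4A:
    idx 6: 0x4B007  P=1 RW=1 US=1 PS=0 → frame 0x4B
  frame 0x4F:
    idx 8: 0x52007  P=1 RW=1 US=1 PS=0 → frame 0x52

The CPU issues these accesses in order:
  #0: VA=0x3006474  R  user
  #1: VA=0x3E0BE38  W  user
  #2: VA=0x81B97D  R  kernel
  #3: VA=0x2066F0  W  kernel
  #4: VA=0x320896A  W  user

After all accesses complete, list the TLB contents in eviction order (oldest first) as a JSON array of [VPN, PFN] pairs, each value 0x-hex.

Per-access translation:
#0 VA=0x3006474 (r,user):
  L0 @0x35[24] → 0x39007  P=1,RW=1,US=1,PS=0
  L1 @0x39[6] → 0x3B007  P=1,RW=1,US=1,PS=0
  ✓ 0x3B474  — 2 lookups
#1 VA=0x3E0BE38 (w,user):
  L0 @0x35[31] → 0x3F007  P=1,RW=1,US=1,PS=0
  L1 @0x3F[11] → 0x79000  P=0,RW=0,US=0,PS=0
  ✗ PAGE_NOT_PRESENT  [2 reads]
#2 VA=0x81B97D (r,kernel):
  L0 @0x35[4] → 0x43007  P=1,RW=1,US=1,PS=0
  L1 @0x43[27] → 0x46007  P=1,RW=1,US=1,PS=0
  ✓ 0x4697D  — 2 lookups
#3 VA=0x2066F0 (w,kernel):
  L0 @0x35[1] → 0x4A007  P=1,RW=1,US=1,PS=0
  L1 @0x4A[6] → 0x4B007  P=1,RW=1,US=1,PS=0
  ✓ 0x4B6F0  — 2 lookups
#4 VA=0x320896A (w,user):
  L0 @0x35[25] → 0x4F007  P=1,RW=1,US=1,PS=0
  L1 @0x4F[8] → 0x52007  P=1,RW=1,US=1,PS=0
  ✓ 0x5296A  — 2 lookups

TLB: [["0x3006", "0x3B"], ["0x81B", "0x46"], ["0x206", "0x4B"], ["0x3208", "0x52"]]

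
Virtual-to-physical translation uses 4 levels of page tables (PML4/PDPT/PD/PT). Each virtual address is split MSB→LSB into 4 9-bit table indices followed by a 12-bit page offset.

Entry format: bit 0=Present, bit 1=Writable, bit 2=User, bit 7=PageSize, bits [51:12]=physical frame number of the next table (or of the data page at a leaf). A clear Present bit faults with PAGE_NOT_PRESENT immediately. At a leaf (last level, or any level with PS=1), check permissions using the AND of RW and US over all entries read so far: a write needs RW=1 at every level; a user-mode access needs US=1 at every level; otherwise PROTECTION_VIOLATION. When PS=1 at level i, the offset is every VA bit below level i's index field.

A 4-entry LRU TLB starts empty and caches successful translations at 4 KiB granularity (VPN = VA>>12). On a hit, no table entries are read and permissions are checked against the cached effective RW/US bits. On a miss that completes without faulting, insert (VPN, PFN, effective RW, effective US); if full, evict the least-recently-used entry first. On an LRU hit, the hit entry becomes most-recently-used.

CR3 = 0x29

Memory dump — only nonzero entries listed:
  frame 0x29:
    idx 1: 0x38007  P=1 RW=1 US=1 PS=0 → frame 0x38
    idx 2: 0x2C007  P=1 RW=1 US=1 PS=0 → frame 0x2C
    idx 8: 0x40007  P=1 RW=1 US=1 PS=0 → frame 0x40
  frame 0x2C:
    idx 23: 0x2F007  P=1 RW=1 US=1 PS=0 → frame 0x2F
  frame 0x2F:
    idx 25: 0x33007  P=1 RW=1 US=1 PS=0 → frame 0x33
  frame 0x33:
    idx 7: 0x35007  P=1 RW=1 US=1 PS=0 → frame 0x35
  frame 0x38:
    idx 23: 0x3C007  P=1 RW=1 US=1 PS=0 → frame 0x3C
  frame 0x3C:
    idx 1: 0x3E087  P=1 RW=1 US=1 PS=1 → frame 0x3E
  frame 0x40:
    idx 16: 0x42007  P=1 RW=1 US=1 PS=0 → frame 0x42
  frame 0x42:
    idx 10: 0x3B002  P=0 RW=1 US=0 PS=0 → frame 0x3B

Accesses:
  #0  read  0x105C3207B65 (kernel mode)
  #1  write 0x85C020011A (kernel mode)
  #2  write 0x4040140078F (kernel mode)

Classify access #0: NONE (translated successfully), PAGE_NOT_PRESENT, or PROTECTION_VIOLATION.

Walk each access:
#0 VA=0x105C3207B65 (r,kernel):
  lvl0: tbl 0x29, slot 2 ⇒ 0x2C007 (P1/RW1/US1/PS0)
  lvl1: tbl 0x2C, slot 23 ⇒ 0x2F007 (P1/RW1/US1/PS0)
  lvl2: tbl 0x2F, slot 25 ⇒ 0x33007 (P1/RW1/US1/PS0)
  lvl3: tbl 0x33, slot 7 ⇒ 0x35007 (P1/RW1/US1/PS0)
  ✓ 0x35B65  — 4 lookups
#1 VA=0x85C020011A (w,kernel):
  lvl0: tbl 0x29, slot 1 ⇒ 0x38007 (P1/RW1/US1/PS0)
  lvl1: tbl 0x38, slot 23 ⇒ 0x3C007 (P1/RW1/US1/PS0)
  lvl2: tbl 0x3C, slot 1 ⇒ 0x3E087 (P1/RW1/US1/PS1)
  ✓ 0x3E11A (huge @L2)  — 3 lookups
#2 VA=0x4040140078F (w,kernel):
  lvl0: tbl 0x29, slot 8 ⇒ 0x40007 (P1/RW1/US1/PS0)
  lvl1: tbl 0x40, slot 16 ⇒ 0x42007 (P1/RW1/US1/PS0)
  lvl2: tbl 0x42, slot 10 ⇒ 0x3B002 (P0/RW1/US0/PS0)
  ✗ PAGE_NOT_PRESENT  [3 reads]

Access #0 fault: NONE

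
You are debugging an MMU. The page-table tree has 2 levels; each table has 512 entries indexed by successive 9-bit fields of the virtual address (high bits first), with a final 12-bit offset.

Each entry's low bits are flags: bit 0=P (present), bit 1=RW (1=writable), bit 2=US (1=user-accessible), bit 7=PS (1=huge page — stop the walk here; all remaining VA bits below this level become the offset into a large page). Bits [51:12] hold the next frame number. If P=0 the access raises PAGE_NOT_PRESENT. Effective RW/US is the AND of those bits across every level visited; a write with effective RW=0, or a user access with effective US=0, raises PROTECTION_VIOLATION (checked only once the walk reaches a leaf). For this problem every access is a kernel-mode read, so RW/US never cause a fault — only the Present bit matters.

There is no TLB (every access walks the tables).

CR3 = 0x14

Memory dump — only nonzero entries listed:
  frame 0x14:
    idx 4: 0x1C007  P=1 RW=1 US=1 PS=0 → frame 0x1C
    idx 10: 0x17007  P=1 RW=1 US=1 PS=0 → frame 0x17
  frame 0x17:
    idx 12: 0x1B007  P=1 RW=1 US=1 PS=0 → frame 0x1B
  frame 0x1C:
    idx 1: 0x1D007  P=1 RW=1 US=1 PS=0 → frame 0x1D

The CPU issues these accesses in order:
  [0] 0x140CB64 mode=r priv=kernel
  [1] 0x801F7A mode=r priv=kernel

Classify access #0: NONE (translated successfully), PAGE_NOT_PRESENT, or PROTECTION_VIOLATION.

Walk each access:
#0 VA=0x140CB64 (r,kernel):
  lvl0: tbl 0x14, slot 10 ⇒ 0x17007 (P1/RW1/US1/PS0)
  lvl1: tbl 0x17, slot 12 ⇒ 0x1B007 (P1/RW1/US1/PS0)
  ✓ 0x1BB64  — 2 lookups
#1 VA=0x801F7A (r,kernel):
  lvl0: tbl 0x14, slot 4 ⇒ 0x1C007 (P1/RW1/US1/PS0)
  lvl1: tbl 0x1C, slot 1 ⇒ 0x1D007 (P1/RW1/US1/PS0)
  ✓ 0x1DF7A  — 2 lookups

Access #0 fault: NONE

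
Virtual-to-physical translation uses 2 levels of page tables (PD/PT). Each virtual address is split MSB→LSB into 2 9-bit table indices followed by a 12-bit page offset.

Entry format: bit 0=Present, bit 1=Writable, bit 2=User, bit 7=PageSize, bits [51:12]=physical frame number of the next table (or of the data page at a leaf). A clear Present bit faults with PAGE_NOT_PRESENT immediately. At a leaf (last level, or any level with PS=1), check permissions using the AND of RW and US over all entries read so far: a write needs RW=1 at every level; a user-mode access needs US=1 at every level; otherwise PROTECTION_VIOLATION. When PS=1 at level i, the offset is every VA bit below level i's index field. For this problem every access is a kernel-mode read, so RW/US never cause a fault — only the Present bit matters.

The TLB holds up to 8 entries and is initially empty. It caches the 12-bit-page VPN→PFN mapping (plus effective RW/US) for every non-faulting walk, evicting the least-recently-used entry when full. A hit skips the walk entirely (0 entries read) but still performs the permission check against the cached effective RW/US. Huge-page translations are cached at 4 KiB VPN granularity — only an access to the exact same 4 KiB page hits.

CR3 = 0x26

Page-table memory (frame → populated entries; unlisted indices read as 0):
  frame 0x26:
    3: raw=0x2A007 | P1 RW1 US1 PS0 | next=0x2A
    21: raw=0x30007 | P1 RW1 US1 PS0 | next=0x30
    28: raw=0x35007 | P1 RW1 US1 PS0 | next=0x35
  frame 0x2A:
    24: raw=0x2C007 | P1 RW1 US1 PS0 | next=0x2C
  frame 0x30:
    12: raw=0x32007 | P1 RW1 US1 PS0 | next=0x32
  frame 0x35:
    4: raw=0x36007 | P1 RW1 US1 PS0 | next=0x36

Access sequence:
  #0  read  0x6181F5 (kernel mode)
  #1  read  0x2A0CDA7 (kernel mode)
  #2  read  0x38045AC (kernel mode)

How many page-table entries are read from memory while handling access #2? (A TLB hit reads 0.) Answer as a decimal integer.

Per-access translation:
#0 VA=0x6181F5 (r,kernel):
  L0: frame=0x26 idx=3 entry=0x2A007 [P=1 RW=1 US=1 PS=0]
  L1: frame=0x2A idx=24 entry=0x2C007 [P=1 RW=1 US=1 PS=0]
  ✓ 0x2C1F5  — 2 lookups
#1 VA=0x2A0CDA7 (r,kernel):
  L0: frame=0x26 idx=21 entry=0x30007 [P=1 RW=1 US=1 PS=0]
  L1: frame=0x30 idx=12 entry=0x32007 [P=1 RW=1 US=1 PS=0]
  ✓ 0x32DA7  — 2 lookups
#2 VA=0x38045AC (r,kernel):
  L0: frame=0x26 idx=28 entry=0x35007 [P=1 RW=1 US=1 PS=0]
  L1: frame=0x35 idx=4 entry=0x36007 [P=1 RW=1 US=1 PS=0]
  ✓ 0x365AC  — 2 lookups

Entries read for #2: 2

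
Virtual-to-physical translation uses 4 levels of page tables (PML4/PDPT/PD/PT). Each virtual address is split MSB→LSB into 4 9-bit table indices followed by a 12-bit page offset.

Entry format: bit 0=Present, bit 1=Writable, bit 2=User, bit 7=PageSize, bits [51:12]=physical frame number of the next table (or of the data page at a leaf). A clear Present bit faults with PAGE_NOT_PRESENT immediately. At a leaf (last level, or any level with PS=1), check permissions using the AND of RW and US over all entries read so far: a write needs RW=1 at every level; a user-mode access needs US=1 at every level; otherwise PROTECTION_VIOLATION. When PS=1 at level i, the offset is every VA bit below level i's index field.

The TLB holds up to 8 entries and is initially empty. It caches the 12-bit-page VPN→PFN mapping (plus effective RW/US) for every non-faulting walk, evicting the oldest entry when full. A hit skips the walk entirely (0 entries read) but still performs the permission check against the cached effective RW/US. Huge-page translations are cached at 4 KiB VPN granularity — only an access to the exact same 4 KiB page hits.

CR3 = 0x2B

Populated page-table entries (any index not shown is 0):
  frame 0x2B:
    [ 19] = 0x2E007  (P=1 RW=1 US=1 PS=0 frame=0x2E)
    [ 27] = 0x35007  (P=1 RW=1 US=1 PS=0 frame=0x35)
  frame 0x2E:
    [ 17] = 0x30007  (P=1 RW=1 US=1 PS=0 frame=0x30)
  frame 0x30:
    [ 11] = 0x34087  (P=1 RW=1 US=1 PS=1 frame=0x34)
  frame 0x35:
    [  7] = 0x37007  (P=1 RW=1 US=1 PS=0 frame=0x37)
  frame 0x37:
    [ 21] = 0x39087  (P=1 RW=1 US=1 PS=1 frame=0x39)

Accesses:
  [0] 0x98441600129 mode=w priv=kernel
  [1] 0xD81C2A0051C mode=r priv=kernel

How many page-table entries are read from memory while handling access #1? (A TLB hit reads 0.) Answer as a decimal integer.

Per-access translation:
#0 VA=0x98441600129 (w,kernel):
  lvl0: tbl 0x2B, slot 19 ⇒ 0x2E007 (P1/RW1/US1/PS0)
  lvl1: tbl 0x2E, slot 17 ⇒ 0x30007 (P1/RW1/US1/PS0)
  lvl2: tbl 0x30, slot 11 ⇒ 0x34087 (P1/RW1/US1/PS1)
  ⇒ phys 0x34129 (huge @L2)  [3 reads]
#1 VA=0xD81C2A0051C (r,kernel):
  lvl0: tbl 0x2B, slot 27 ⇒ 0x35007 (P1/RW1/US1/PS0)
  lvl1: tbl 0x35, slot 7 ⇒ 0x37007 (P1/RW1/US1/PS0)
  lvl2: tbl 0x37, slot 21 ⇒ 0x39087 (P1/RW1/US1/PS1)
  ⇒ phys 0x3951C (huge @L2)  [3 reads]

Entries read for #1: 3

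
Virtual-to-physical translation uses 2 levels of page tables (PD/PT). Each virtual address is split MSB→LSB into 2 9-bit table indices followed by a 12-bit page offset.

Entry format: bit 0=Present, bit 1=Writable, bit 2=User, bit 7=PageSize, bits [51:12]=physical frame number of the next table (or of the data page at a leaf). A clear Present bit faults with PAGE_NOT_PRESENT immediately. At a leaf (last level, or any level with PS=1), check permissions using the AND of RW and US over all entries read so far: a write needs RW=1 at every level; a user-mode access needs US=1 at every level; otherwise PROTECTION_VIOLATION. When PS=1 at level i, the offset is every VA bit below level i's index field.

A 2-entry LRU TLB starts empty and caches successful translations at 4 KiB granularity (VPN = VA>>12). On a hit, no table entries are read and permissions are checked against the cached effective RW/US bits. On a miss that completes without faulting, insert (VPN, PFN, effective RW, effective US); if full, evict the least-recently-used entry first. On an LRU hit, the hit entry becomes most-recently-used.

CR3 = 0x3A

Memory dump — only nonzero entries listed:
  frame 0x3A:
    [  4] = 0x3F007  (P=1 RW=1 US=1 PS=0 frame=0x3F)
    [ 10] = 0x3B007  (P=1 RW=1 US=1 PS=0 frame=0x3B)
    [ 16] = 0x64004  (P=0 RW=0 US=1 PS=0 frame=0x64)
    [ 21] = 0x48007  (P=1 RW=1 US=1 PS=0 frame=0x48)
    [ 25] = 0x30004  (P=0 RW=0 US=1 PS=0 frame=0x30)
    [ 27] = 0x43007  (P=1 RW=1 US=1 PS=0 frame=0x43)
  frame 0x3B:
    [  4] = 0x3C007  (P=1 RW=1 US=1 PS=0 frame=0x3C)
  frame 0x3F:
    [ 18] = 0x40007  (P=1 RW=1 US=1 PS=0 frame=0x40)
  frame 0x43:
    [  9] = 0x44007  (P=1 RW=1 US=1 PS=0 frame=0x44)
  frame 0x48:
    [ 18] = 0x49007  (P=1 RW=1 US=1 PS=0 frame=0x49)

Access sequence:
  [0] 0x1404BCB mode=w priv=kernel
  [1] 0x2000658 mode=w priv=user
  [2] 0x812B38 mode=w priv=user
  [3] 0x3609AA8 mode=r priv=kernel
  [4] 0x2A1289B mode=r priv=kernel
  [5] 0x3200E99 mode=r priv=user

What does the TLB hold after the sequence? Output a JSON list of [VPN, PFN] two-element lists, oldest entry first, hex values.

Walk each access:
#0 VA=0x1404BCB (w,kernel):
  L0 @0x3A[10] → 0x3B007  P=1,RW=1,US=1,PS=0
  L1 @0x3B[4] → 0x3C007  P=1,RW=1,US=1,PS=0
  → PA=0x3CBCB  (2 entries read)
#1 VA=0x2000658 (w,user):
  L0 @0x3A[16] → 0x64004  P=0,RW=0,US=1,PS=0
  → PAGE_NOT_PRESENT  (1 entries read)
#2 VA=0x812B38 (w,user):
  L0 @0x3A[4] → 0x3F007  P=1,RW=1,US=1,PS=0
  L1 @0x3F[18] → 0x40007  P=1,RW=1,US=1,PS=0
  → PA=0x40B38  (2 entries read)
#3 VA=0x3609AA8 (r,kernel):
  L0 @0x3A[27] → 0x43007  P=1,RW=1,US=1,PS=0
  L1 @0x43[9] → 0x44007  P=1,RW=1,US=1,PS=0
  → PA=0x44AA8  (2 entries read)
#4 VA=0x2A1289B (r,kernel):
  L0 @0x3A[21] → 0x48007  P=1,RW=1,US=1,PS=0
  L1 @0x48[18] → 0x49007  P=1,RW=1,US=1,PS=0
  → PA=0x4989B  (2 entries read)
#5 VA=0x3200E99 (r,user):
  L0 @0x3A[25] → 0x30004  P=0,RW=0,US=1,PS=0
  → PAGE_NOT_PRESENT  (1 entries read)

TLB: [["0x3609", "0x44"], ["0x2A12", "0x49"]]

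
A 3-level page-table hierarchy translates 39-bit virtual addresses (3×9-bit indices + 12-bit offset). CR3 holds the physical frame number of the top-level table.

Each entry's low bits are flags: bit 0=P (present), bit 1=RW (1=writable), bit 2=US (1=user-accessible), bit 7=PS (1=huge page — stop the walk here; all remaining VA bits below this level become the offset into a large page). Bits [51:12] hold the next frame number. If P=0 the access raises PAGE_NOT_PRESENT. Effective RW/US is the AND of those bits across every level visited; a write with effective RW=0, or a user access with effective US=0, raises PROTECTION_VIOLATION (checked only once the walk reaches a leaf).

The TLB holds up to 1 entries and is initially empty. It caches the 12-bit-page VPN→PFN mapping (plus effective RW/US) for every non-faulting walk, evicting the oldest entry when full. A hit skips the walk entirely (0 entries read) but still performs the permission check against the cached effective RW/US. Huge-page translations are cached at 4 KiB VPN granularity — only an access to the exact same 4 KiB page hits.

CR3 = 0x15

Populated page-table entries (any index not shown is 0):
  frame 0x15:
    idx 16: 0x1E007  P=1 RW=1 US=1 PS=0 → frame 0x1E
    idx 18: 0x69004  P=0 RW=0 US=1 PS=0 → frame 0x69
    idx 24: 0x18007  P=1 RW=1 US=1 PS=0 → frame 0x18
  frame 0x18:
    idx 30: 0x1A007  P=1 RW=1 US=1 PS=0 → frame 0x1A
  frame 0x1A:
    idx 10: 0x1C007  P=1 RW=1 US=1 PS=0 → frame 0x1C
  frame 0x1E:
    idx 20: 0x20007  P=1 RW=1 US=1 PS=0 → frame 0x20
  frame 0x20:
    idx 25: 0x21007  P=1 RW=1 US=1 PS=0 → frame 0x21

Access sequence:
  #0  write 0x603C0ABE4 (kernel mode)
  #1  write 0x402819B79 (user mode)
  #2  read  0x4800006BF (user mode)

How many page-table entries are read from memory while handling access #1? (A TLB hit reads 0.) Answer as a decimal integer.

Per-access translation:
#0 VA=0x603C0ABE4 (w,kernel):
  [0] read 0x15 idx=24: raw=0x18007 flags P=1 W=1 U=1 S=0
  [1] read 0x18 idx=30: raw=0x1A007 flags P=1 W=1 U=1 S=0
  [2] read 0x1A idx=10: raw=0x1C007 flags P=1 W=1 U=1 S=0
  ✓ 0x1CBE4  — 3 lookups
#1 VA=0x402819B79 (w,user):
  [0] read 0x15 idx=16: raw=0x1E007 flags P=1 W=1 U=1 S=0
  [1] read 0x1E idx=20: raw=0x20007 flags P=1 W=1 U=1 S=0
  [2] read 0x20 idx=25: raw=0x21007 flags P=1 W=1 U=1 S=0
  ✓ 0x21B79  — 3 lookups
#2 VA=0x4800006BF (r,user):
  [0] read 0x15 idx=18: raw=0x69004 flags P=0 W=0 U=1 S=0
  → PAGE_NOT_PRESENT  (1 entries read)

Entries read for #1: 3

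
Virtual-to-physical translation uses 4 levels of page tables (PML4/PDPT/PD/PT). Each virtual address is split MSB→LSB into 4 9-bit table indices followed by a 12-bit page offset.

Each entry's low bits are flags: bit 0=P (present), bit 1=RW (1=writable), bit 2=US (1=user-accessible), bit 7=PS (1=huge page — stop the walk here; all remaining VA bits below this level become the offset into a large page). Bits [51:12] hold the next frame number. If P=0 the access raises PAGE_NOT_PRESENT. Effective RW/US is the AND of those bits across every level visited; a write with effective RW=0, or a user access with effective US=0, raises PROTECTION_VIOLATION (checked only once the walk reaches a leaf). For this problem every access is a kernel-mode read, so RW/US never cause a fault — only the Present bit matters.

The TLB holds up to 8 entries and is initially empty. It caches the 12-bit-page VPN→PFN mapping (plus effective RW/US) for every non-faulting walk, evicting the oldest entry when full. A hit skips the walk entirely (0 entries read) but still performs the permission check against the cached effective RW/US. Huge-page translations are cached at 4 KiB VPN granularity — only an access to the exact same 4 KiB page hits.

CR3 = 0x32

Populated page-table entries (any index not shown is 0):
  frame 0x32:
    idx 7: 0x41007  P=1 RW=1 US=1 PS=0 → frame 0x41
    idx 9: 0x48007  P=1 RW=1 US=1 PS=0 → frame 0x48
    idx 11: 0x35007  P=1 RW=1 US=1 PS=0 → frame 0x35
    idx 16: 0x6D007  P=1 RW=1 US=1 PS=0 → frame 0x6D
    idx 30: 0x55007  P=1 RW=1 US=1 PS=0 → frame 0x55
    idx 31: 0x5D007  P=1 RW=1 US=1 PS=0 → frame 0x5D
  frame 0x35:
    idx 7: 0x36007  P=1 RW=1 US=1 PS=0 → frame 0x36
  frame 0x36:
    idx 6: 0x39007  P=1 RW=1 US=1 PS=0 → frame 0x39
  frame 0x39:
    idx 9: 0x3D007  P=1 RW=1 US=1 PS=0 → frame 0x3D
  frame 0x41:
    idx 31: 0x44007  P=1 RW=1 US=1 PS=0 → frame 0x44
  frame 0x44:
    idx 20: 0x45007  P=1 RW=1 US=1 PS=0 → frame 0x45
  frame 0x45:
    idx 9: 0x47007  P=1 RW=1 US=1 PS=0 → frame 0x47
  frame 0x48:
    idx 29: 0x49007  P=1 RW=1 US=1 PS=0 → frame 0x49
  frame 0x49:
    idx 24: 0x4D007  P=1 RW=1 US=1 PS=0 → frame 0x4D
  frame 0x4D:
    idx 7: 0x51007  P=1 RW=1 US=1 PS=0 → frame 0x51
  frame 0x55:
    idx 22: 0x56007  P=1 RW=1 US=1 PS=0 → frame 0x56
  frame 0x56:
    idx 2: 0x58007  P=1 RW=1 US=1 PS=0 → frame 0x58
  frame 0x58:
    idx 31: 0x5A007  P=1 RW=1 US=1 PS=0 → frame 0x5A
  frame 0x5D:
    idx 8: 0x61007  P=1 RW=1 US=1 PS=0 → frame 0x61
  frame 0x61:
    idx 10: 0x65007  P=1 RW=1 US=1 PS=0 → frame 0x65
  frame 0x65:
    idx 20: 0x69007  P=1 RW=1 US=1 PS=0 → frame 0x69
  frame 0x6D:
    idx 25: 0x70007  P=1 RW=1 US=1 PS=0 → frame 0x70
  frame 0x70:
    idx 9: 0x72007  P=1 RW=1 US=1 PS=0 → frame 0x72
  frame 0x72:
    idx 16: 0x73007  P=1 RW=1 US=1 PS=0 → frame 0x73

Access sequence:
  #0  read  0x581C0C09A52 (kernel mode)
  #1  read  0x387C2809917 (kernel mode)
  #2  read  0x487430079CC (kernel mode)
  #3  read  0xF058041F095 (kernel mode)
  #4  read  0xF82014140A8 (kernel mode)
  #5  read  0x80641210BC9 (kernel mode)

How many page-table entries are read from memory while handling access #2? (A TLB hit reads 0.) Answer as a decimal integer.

Trace:
#0 VA=0x581C0C09A52 (r,kernel):
  L0: frame=0x32 idx=11 entry=0x35007 [P=1 RW=1 US=1 PS=0]
  L1: frame=0x35 idx=7 entry=0x36007 [P=1 RW=1 US=1 PS=0]
  L2: frame=0x36 idx=6 entry=0x39007 [P=1 RW=1 US=1 PS=0]
  L3: frame=0x39 idx=9 entry=0x3D007 [P=1 RW=1 US=1 PS=0]
  ✓ 0x3DA52  — 4 lookups
#1 VA=0x387C2809917 (r,kernel):
  L0: frame=0x32 idx=7 entry=0x41007 [P=1 RW=1 US=1 PS=0]
  L1: frame=0x41 idx=31 entry=0x44007 [P=1 RW=1 US=1 PS=0]
  L2: frame=0x44 idx=20 entry=0x45007 [P=1 RW=1 US=1 PS=0]
  L3: frame=0x45 idx=9 entry=0x47007 [P=1 RW=1 US=1 PS=0]
  ✓ 0x47917  — 4 lookups
#2 VA=0x487430079CC (r,kernel):
  L0: frame=0x32 idx=9 entry=0x48007 [P=1 RW=1 US=1 PS=0]
  L1: frame=0x48 idx=29 entry=0x49007 [P=1 RW=1 US=1 PS=0]
  L2: frame=0x49 idx=24 entry=0x4D007 [P=1 RW=1 US=1 PS=0]
  L3: frame=0x4D idx=7 entry=0x51007 [P=1 RW=1 US=1 PS=0]
  ✓ 0x519CC  — 4 lookups
#3 VA=0xF058041F095 (r,kernel):
  L0: frame=0x32 idx=30 entry=0x55007 [P=1 RW=1 US=1 PS=0]
  L1: frame=0x55 idx=22 entry=0x56007 [P=1 RW=1 US=1 PS=0]
  L2: frame=0x56 idx=2 entry=0x58007 [P=1 RW=1 US=1 PS=0]
  L3: frame=0x58 idx=31 entry=0x5A007 [P=1 RW=1 US=1 PS=0]
  ✓ 0x5A095  — 4 lookups
#4 VA=0xF82014140A8 (r,kernel):
  L0: frame=0x32 idx=31 entry=0x5D007 [P=1 RW=1 US=1 PS=0]
  L1: frame=0x5D idx=8 entry=0x61007 [P=1 RW=1 US=1 PS=0]
  L2: frame=0x61 idx=10 entry=0x65007 [P=1 RW=1 US=1 PS=0]
  L3: frame=0x65 idx=20 entry=0x69007 [P=1 RW=1 US=1 PS=0]
  ✓ 0x690A8  — 4 lookups
#5 VA=0x80641210BC9 (r,kernel):
  L0: frame=0x32 idx=16 entry=0x6D007 [P=1 RW=1 US=1 PS=0]
  L1: frame=0x6D idx=25 entry=0x70007 [P=1 RW=1 US=1 PS=0]
  L2: frame=0x70 idx=9 entry=0x72007 [P=1 RW=1 US=1 PS=0]
  L3: frame=0x72 idx=16 entry=0x73007 [P=1 RW=1 US=1 PS=0]
  ✓ 0x73BC9  — 4 lookups

Entries read for #2: 4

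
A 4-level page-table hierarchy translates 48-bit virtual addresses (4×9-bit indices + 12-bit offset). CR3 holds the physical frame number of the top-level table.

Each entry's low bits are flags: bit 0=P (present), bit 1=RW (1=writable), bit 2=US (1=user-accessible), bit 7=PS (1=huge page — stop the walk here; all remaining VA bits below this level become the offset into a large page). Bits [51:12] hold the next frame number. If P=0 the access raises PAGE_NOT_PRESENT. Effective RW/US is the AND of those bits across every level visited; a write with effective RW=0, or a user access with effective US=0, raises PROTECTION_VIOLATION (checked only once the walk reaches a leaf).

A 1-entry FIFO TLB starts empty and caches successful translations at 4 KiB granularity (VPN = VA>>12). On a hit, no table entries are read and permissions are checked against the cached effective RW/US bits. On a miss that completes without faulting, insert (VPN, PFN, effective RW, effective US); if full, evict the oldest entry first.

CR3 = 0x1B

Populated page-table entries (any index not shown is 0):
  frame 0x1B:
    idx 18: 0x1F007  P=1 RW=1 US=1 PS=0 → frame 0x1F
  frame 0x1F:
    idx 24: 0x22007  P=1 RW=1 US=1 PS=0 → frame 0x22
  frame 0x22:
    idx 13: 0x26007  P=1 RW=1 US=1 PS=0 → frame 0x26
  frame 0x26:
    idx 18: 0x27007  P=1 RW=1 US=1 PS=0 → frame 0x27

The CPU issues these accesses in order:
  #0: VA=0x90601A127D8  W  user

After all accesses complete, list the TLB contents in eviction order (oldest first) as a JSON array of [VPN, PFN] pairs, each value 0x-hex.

Per-access translation:
#0 VA=0x90601A127D8 (w,user):
  L0: frame=0x1B idx=18 entry=0x1F007 [P=1 RW=1 US=1 PS=0]
  L1: frame=0x1F idx=24 entry=0x22007 [P=1 RW=1 US=1 PS=0]
  L2: frame=0x22 idx=13 entry=0x26007 [P=1 RW=1 US=1 PS=0]
  L3: frame=0x26 idx=18 entry=0x27007 [P=1 RW=1 US=1 PS=0]
  → PA=0x277D8  (4 entries read)

TLB: [["0x90601A12", "0x27"]]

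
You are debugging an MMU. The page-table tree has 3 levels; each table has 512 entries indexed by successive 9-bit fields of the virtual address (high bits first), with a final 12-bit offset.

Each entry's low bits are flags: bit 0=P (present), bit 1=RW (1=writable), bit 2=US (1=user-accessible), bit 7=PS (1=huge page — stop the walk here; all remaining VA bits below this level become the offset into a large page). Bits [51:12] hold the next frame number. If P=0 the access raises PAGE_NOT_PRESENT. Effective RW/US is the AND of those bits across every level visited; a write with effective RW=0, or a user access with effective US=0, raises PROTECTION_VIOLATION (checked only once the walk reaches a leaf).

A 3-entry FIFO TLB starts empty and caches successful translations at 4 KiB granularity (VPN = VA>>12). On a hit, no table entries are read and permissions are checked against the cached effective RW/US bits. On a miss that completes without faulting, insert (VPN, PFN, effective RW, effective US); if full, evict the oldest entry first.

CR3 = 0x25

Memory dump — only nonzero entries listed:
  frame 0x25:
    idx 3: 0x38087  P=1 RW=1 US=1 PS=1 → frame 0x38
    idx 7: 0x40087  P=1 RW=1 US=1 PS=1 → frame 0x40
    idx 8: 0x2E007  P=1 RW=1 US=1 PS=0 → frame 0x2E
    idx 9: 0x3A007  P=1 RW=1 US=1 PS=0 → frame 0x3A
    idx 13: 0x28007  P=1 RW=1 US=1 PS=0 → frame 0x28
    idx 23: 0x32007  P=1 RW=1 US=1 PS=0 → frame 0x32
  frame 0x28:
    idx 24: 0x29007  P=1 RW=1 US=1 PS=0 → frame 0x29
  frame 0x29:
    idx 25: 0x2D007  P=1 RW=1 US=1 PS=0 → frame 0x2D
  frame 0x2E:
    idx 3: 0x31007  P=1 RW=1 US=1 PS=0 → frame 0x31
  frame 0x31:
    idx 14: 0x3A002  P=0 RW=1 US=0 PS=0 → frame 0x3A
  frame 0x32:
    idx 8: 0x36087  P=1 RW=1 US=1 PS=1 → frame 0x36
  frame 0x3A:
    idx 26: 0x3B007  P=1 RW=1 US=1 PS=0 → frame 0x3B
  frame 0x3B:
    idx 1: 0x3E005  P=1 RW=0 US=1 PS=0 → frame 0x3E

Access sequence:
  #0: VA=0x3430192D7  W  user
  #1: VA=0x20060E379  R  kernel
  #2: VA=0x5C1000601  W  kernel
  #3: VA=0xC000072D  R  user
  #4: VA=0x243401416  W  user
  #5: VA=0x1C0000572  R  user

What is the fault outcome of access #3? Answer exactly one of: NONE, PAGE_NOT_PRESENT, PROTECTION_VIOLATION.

Per-access translation:
#0 VA=0x3430192D7 (w,user):
  L0 @0x25[13] → 0x28007  P=1,RW=1,US=1,PS=0
  L1 @0x28[24] → 0x29007  P=1,RW=1,US=1,PS=0
  L2 @0x29[25] → 0x2D007  P=1,RW=1,US=1,PS=0
  ⇒ phys 0x2D2D7  [3 reads]
#1 VA=0x20060E379 (r,kernel):
  L0 @0x25[8] → 0x2E007  P=1,RW=1,US=1,PS=0
  L1 @0x2E[3] → 0x31007  P=1,RW=1,US=1,PS=0
  L2 @0x31[14] → 0x3A002  P=0,RW=1,US=0,PS=0
  → PAGE_NOT_PRESENT  (3 entries read)
#2 VA=0x5C1000601 (w,kernel):
  L0 @0x25[23] → 0x32007  P=1,RW=1,US=1,PS=0
  L1 @0x32[8] → 0x36087  P=1,RW=1,US=1,PS=1
  ⇒ phys 0x36601 (huge @L1)  [2 reads]
#3 VA=0xC000072D (r,user):
  L0 @0x25[3] → 0x38087  P=1,RW=1,US=1,PS=1
  ⇒ phys 0x3872D (huge @L0)  [1 reads]
#4 VA=0x243401416 (w,user):
  L0 @0x25[9] → 0x3A007  P=1,RW=1,US=1,PS=0
  L1 @0x3A[26] → 0x3B007  P=1,RW=1,US=1,PS=0
  L2 @0x3B[1] → 0x3E005  P=1,RW=0,US=1,PS=0
  → PROTECTION_VIOLATION  (3 entries read)
#5 VA=0x1C0000572 (r,user):
  L0 @0x25[7] → 0x40087  P=1,RW=1,US=1,PS=1
  ⇒ phys 0x40572 (huge @L0)  [1 reads]

Access #3 fault: NONE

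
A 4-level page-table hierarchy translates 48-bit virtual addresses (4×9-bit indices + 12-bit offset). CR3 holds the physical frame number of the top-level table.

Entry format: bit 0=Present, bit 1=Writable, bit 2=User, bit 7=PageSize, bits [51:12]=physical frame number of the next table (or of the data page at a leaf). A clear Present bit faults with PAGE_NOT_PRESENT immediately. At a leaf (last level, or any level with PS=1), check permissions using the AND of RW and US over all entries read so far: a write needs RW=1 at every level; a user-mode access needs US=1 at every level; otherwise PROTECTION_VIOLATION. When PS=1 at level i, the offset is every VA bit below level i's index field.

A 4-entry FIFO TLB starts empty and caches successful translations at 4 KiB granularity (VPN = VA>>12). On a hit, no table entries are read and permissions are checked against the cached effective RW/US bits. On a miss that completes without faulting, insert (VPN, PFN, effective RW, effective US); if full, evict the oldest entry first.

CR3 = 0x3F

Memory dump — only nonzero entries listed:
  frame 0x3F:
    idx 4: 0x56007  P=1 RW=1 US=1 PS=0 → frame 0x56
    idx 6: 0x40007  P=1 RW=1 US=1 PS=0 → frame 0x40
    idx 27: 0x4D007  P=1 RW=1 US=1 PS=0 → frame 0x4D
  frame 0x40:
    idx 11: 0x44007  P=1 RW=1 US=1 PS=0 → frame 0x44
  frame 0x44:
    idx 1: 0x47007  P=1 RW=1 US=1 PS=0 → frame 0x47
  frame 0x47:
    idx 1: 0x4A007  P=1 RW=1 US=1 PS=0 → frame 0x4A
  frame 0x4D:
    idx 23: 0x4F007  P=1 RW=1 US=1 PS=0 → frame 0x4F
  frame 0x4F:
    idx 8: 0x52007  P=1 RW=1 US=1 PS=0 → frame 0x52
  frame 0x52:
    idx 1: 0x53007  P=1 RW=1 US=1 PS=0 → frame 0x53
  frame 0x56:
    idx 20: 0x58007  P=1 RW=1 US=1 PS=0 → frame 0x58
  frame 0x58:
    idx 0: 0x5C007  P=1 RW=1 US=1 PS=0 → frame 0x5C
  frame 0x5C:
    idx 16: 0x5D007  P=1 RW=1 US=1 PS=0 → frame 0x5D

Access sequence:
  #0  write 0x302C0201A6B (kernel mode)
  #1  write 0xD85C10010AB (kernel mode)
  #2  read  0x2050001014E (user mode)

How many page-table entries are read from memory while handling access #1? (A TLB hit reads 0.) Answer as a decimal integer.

Trace:
#0 VA=0x302C0201A6B (w,kernel):
  L0 @0x3F[6] → 0x40007  P=1,RW=1,US=1,PS=0
  L1 @0x40[11] → 0x44007  P=1,RW=1,US=1,PS=0
  L2 @0x44[1] → 0x47007  P=1,RW=1,US=1,PS=0
  L3 @0x47[1] → 0x4A007  P=1,RW=1,US=1,PS=0
  ✓ 0x4AA6B  — 4 lookups
#1 VA=0xD85C10010AB (w,kernel):
  L0 @0x3F[27] → 0x4D007  P=1,RW=1,US=1,PS=0
  L1 @0x4D[23] → 0x4F007  P=1,RW=1,US=1,PS=0
  L2 @0x4F[8] → 0x52007  P=1,RW=1,US=1,PS=0
  L3 @0x52[1] → 0x53007  P=1,RW=1,US=1,PS=0
  ✓ 0x530AB  — 4 lookups
#2 VA=0x2050001014E (r,user):
  L0 @0x3F[4] → 0x56007  P=1,RW=1,US=1,PS=0
  L1 @0x56[20] → 0x58007  P=1,RW=1,US=1,PS=0
  L2 @0x58[0] → 0x5C007  P=1,RW=1,US=1,PS=0
  L3 @0x5C[16] → 0x5D007  P=1,RW=1,US=1,PS=0
  ✓ 0x5D14E  — 4 lookups

Entries read for #1: 4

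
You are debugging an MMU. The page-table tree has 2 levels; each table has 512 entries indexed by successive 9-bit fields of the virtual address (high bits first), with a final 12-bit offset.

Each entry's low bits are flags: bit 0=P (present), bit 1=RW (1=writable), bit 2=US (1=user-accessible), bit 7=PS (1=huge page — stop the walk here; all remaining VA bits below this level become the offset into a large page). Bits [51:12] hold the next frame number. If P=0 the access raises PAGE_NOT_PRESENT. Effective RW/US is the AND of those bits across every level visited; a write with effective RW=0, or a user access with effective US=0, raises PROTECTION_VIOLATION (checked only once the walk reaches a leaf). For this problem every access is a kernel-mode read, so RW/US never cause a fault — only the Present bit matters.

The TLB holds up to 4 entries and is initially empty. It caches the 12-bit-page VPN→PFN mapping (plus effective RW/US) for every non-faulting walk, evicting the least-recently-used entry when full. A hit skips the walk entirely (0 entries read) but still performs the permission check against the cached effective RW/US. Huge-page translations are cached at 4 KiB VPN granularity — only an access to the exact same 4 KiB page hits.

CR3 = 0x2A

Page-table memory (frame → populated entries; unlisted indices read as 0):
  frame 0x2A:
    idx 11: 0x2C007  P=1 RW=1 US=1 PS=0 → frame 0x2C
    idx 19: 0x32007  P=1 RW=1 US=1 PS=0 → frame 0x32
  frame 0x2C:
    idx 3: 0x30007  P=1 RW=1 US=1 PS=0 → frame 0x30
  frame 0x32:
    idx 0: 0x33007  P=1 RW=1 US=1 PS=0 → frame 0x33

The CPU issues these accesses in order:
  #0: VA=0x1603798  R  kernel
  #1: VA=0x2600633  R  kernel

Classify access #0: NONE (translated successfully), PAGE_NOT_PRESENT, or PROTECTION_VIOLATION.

Per-access translation:
#0 VA=0x1603798 (r,kernel):
  L0 @0x2A[11] → 0x2C007  P=1,RW=1,US=1,PS=0
  L1 @0x2C[3] → 0x30007  P=1,RW=1,US=1,PS=0
  ⇒ phys 0x30798  [2 reads]
#1 VA=0x2600633 (r,kernel):
  L0 @0x2A[19] → 0x32007  P=1,RW=1,US=1,PS=0
  L1 @0x32[0] → 0x33007  P=1,RW=1,US=1,PS=0
  ⇒ phys 0x33633  [2 reads]

Access #0 fault: NONE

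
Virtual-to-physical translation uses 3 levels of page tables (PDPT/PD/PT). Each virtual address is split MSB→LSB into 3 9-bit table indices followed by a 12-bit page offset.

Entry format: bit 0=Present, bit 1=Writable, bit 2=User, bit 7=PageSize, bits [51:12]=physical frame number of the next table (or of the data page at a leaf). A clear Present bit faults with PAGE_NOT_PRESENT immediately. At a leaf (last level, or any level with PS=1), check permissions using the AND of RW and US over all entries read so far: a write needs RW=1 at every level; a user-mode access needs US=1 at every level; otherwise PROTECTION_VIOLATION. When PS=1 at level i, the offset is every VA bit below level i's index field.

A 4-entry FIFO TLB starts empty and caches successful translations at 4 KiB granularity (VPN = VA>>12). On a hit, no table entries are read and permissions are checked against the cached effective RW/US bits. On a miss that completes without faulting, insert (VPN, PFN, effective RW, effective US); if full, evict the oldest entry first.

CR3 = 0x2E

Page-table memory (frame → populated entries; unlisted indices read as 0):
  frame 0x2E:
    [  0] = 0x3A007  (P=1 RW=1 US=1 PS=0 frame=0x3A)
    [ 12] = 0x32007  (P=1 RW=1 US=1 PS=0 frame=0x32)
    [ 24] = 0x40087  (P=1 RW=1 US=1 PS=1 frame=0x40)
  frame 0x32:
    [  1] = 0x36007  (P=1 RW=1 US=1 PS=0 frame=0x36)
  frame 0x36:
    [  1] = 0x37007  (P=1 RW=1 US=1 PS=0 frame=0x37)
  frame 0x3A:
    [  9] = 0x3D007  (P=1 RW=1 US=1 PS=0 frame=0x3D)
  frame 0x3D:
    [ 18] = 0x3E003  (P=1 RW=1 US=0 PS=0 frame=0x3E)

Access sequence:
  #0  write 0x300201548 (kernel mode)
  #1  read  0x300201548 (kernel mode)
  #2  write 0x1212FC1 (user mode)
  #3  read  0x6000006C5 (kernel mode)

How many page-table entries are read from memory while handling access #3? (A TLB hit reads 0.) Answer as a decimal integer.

Per-access translation:
#0 VA=0x300201548 (w,kernel):
  L0: frame=0x2E idx=12 entry=0x32007 [P=1 RW=1 US=1 PS=0]
  L1: frame=0x32 idx=1 entry=0x36007 [P=1 RW=1 US=1 PS=0]
  L2: frame=0x36 idx=1 entry=0x37007 [P=1 RW=1 US=1 PS=0]
  ⇒ phys 0x37548  [3 reads]
#1 VA=0x300201548 (r,kernel):
  TLB hit vpn=0x300201 → PA=0x37548
#2 VA=0x1212FC1 (w,user):
  L0: frame=0x2E idx=0 entry=0x3A007 [P=1 RW=1 US=1 PS=0]
  L1: frame=0x3A idx=9 entry=0x3D007 [P=1 RW=1 US=1 PS=0]
  L2: frame=0x3D idx=18 entry=0x3E003 [P=1 RW=1 US=0 PS=0]
  ✗ PROTECTION_VIOLATION  [3 reads]
#3 VA=0x6000006C5 (r,kernel):
  L0: frame=0x2E idx=24 entry=0x40087 [P=1 RW=1 US=1 PS=1]
  ⇒ phys 0x406C5 (huge @L0)  [1 reads]

Entries read for #3: 1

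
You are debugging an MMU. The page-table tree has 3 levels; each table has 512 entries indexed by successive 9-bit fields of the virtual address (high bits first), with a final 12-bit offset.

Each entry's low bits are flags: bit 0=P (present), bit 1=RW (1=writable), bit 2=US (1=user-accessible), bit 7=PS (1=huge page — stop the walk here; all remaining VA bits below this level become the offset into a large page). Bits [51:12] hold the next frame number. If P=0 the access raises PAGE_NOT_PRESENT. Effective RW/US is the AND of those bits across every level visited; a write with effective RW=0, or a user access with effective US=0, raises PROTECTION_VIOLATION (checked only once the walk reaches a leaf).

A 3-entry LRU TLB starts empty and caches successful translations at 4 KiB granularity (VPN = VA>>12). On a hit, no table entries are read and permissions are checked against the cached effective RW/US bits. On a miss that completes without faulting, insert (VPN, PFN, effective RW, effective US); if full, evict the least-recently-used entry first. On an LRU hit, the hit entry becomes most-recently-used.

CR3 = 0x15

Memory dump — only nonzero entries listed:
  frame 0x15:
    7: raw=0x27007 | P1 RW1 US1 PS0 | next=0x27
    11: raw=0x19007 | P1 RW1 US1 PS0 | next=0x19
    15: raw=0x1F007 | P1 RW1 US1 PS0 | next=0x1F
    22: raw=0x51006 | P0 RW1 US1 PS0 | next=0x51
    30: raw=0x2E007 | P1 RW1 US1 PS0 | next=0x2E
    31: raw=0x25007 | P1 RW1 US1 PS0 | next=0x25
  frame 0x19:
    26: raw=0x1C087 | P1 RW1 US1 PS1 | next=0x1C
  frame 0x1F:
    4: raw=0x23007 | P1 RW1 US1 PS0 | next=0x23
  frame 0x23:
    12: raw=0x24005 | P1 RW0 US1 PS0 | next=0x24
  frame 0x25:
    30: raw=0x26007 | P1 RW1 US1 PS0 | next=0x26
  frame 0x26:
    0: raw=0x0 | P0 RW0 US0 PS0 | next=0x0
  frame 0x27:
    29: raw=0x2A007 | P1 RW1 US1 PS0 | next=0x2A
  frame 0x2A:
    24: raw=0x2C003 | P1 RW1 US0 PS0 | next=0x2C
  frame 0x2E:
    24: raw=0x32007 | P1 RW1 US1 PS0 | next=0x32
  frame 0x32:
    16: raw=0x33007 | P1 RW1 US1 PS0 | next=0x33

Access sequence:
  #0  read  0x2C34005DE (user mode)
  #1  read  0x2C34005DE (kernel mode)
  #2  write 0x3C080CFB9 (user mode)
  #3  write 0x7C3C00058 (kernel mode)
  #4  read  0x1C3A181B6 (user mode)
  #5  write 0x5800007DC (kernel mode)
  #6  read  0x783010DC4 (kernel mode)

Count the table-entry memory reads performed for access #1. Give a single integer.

Per-access translation:
#0 VA=0x2C34005DE (r,user):
  L0 @0x15[11] → 0x19007  P=1,RW=1,US=1,PS=0
  L1 @0x19[26] → 0x1C087  P=1,RW=1,US=1,PS=1
  ⇒ phys 0x1C5DE (huge @L1)  [2 reads]
#1 VA=0x2C34005DE (r,kernel):
  TLB hit vpn=0x2C3400 → PA=0x1C5DE
#2 VA=0x3C080CFB9 (w,user):
  L0 @0x15[15] → 0x1F007  P=1,RW=1,US=1,PS=0
  L1 @0x1F[4] → 0x23007  P=1,RW=1,US=1,PS=0
  L2 @0x23[12] → 0x24005  P=1,RW=0,US=1,PS=0
  → PROTECTION_VIOLATION  (3 entries read)
#3 VA=0x7C3C00058 (w,kernel):
  L0 @0x15[31] → 0x25007  P=1,RW=1,US=1,PS=0
  L1 @0x25[30] → 0x26007  P=1,RW=1,US=1,PS=0
  L2 @0x26[0] → 0x0  P=0,RW=0,US=0,PS=0
  → PAGE_NOT_PRESENT  (3 entries read)
#4 VA=0x1C3A181B6 (r,user):
  L0 @0x15[7] → 0x27007  P=1,RW=1,US=1,PS=0
  L1 @0x27[29] → 0x2A007  P=1,RW=1,US=1,PS=0
  L2 @0x2A[24] → 0x2C003  P=1,RW=1,US=0,PS=0
  → PROTECTION_VIOLATION  (3 entries read)
#5 VA=0x5800007DC (w,kernel):
  L0 @0x15[22] → 0x51006  P=0,RW=1,US=1,PS=0
  → PAGE_NOT_PRESENT  (1 entries read)
#6 VA=0x783010DC4 (r,kernel):
  L0 @0x15[30] → 0x2E007  P=1,RW=1,US=1,PS=0
  L1 @0x2E[24] → 0x32007  P=1,RW=1,US=1,PS=0
  L2 @0x32[16] → 0x33007  P=1,RW=1,US=1,PS=0
  ⇒ phys 0x33DC4  [3 reads]

Entries read for #1: 0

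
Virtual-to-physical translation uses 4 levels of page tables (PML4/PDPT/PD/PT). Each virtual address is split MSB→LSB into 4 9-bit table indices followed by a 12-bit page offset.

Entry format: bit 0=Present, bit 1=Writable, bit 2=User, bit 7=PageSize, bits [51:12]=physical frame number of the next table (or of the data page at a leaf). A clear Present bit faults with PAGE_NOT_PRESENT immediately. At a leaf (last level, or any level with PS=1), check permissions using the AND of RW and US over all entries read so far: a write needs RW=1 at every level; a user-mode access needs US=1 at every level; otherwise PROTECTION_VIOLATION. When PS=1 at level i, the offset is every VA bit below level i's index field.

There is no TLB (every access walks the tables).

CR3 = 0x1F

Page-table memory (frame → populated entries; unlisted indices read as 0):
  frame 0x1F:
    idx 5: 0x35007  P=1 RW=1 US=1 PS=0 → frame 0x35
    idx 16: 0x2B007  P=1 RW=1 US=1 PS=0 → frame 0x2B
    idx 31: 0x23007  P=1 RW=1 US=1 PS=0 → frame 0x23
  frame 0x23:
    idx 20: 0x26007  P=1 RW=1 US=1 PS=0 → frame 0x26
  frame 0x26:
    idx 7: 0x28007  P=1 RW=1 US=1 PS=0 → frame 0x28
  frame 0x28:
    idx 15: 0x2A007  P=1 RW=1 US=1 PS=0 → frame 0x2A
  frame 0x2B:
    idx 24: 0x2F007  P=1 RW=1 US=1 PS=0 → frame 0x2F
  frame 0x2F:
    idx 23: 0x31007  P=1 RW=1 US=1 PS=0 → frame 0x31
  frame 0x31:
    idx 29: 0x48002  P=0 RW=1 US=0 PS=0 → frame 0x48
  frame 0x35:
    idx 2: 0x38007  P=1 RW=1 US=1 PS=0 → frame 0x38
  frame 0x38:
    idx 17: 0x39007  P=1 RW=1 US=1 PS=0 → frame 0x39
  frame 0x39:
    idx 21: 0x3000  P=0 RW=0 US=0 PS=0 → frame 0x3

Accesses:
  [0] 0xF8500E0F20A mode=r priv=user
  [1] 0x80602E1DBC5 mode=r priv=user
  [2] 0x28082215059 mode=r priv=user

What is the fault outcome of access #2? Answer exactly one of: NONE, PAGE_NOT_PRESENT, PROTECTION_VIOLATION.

Per-access translation:
#0 VA=0xF8500E0F20A (r,user):
  [0] read 0x1F idx=31: raw=0x23007 flags P=1 W=1 U=1 S=0
  [1] read 0x23 idx=20: raw=0x26007 flags P=1 W=1 U=1 S=0
  [2] read 0x26 idx=7: raw=0x28007 flags P=1 W=1 U=1 S=0
  [3] read 0x28 idx=15: raw=0x2A007 flags P=1 W=1 U=1 S=0
  ⇒ phys 0x2A20A  [4 reads]
#1 VA=0x80602E1DBC5 (r,user):
  [0] read 0x1F idx=16: raw=0x2B007 flags P=1 W=1 U=1 S=0
  [1] read 0x2B idx=24: raw=0x2F007 flags P=1 W=1 U=1 S=0
  [2] read 0x2F idx=23: raw=0x31007 flags P=1 W=1 U=1 S=0
  [3] read 0x31 idx=29: raw=0x48002 flags P=0 W=1 U=0 S=0
  ⇒ fault: PAGE_NOT_PRESENT  — 4 lookups
#2 VA=0x28082215059 (r,user):
  [0] read 0x1F idx=5: raw=0x35007 flags P=1 W=1 U=1 S=0
  [1] read 0x35 idx=2: raw=0x38007 flags P=1 W=1 U=1 S=0
  [2] read 0x38 idx=17: raw=0x39007 flags P=1 W=1 U=1 S=0
  [3] read 0x39 idx=21: raw=0x3000 flags P=0 W=0 U=0 S=0
  ⇒ fault: PAGE_NOT_PRESENT  — 4 lookups

Access #2 fault: PAGE_NOT_PRESENT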